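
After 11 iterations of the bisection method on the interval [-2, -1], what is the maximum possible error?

Bisection error bound: |error| ≤ (b-a)/2^n
|error| ≤ (-1 - (-2))/2^11 = 1/2^11
|error| ≤ 0.0004882812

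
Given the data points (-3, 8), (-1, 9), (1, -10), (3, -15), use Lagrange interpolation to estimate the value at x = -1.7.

Lagrange interpolation formula:
P(x) = Σ yᵢ × Lᵢ(x)
where Lᵢ(x) = Π_{j≠i} (x - xⱼ)/(xᵢ - xⱼ)

L_0(-1.7) = (-1.7 - (-1))/(-3 - (-1)) × (-1.7 - 1)/(-3 - 1) × (-1.7 - 3)/(-3 - 3) = 0.185062
L_1(-1.7) = (-1.7 - (-3))/(-1 - (-3)) × (-1.7 - 1)/(-1 - 1) × (-1.7 - 3)/(-1 - 3) = 1.031063
L_2(-1.7) = (-1.7 - (-3))/(1 - (-3)) × (-1.7 - (-1))/(1 - (-1)) × (-1.7 - 3)/(1 - 3) = -0.267313
L_3(-1.7) = (-1.7 - (-3))/(3 - (-3)) × (-1.7 - (-1))/(3 - (-1)) × (-1.7 - 1)/(3 - 1) = 0.051188

P(-1.7) = 8×L_0(-1.7) + 9×L_1(-1.7) + (-10)×L_2(-1.7) + (-15)×L_3(-1.7)
P(-1.7) = 12.665375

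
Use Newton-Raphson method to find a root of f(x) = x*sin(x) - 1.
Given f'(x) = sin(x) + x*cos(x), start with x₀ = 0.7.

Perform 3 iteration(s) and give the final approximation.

f(x) = x*sin(x) - 1
f'(x) = sin(x) + x*cos(x)
x₀ = 0.7

Newton-Raphson formula: x_{n+1} = x_n - f(x_n)/f'(x_n)

Iteration 1:
  f(0.700000) = -0.549048
  f'(0.700000) = 1.179607
  x_1 = 0.700000 - (-0.549048)/1.179607 = 1.165450
Iteration 2:
  f(1.165450) = 0.071008
  f'(1.165450) = 1.378546
  x_2 = 1.165450 - 0.071008/1.378546 = 1.113940
Iteration 3:
  f(1.113940) = -0.000301
  f'(1.113940) = 1.388835
  x_3 = 1.113940 - (-0.000301)/1.388835 = 1.114157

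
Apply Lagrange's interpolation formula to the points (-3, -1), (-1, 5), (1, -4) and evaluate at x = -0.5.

Lagrange interpolation formula:
P(x) = Σ yᵢ × Lᵢ(x)
where Lᵢ(x) = Π_{j≠i} (x - xⱼ)/(xᵢ - xⱼ)

L_0(-0.5) = (-0.5 - (-1))/(-3 - (-1)) × (-0.5 - 1)/(-3 - 1) = -0.093750
L_1(-0.5) = (-0.5 - (-3))/(-1 - (-3)) × (-0.5 - 1)/(-1 - 1) = 0.937500
L_2(-0.5) = (-0.5 - (-3))/(1 - (-3)) × (-0.5 - (-1))/(1 - (-1)) = 0.156250

P(-0.5) = (-1)×L_0(-0.5) + 5×L_1(-0.5) + (-4)×L_2(-0.5)
P(-0.5) = 4.156250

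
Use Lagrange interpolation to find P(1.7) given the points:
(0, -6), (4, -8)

Lagrange interpolation formula:
P(x) = Σ yᵢ × Lᵢ(x)
where Lᵢ(x) = Π_{j≠i} (x - xⱼ)/(xᵢ - xⱼ)

L_0(1.7) = (1.7 - 4)/(0 - 4) = 0.575000
L_1(1.7) = (1.7 - 0)/(4 - 0) = 0.425000

P(1.7) = (-6)×L_0(1.7) + (-8)×L_1(1.7)
P(1.7) = -6.850000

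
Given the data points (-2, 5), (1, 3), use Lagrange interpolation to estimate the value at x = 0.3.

Lagrange interpolation formula:
P(x) = Σ yᵢ × Lᵢ(x)
where Lᵢ(x) = Π_{j≠i} (x - xⱼ)/(xᵢ - xⱼ)

L_0(0.3) = (0.3 - 1)/(-2 - 1) = 0.233333
L_1(0.3) = (0.3 - (-2))/(1 - (-2)) = 0.766667

P(0.3) = 5×L_0(0.3) + 3×L_1(0.3)
P(0.3) = 3.466667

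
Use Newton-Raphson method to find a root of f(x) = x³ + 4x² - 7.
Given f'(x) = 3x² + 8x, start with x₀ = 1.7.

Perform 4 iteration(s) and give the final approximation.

f(x) = x³ + 4x² - 7
f'(x) = 3x² + 8x
x₀ = 1.7

Newton-Raphson formula: x_{n+1} = x_n - f(x_n)/f'(x_n)

Iteration 1:
  f(1.700000) = 9.473000
  f'(1.700000) = 22.270000
  x_1 = 1.700000 - 9.473000/22.270000 = 1.274630
Iteration 2:
  f(1.274630) = 1.569588
  f'(1.274630) = 15.071078
  x_2 = 1.274630 - 1.569588/15.071078 = 1.170484
Iteration 3:
  f(1.170484) = 0.083731
  f'(1.170484) = 13.473968
  x_3 = 1.170484 - 0.083731/13.473968 = 1.164270
Iteration 4:
  f(1.164270) = 0.000290
  f'(1.164270) = 13.380728
  x_4 = 1.164270 - 0.000290/13.380728 = 1.164248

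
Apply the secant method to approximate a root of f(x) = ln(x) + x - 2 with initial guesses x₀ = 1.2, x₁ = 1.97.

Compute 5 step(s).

f(x) = ln(x) + x - 2
x₀ = 1.2, x₁ = 1.97

Secant formula: x_{n+1} = x_n - f(x_n)(x_n - x_{n-1})/(f(x_n) - f(x_{n-1}))

Iteration 1:
  f(1.200000) = -0.617678
  f(1.970000) = 0.648034
  x_2 = 1.970000 - 0.648034×(1.970000 - 1.200000)/(0.648034 - (-0.617678))
       = 1.575767
Iteration 2:
  f(1.970000) = 0.648034
  f(1.575767) = 0.030509
  x_3 = 1.575767 - 0.030509×(1.575767 - 1.970000)/(0.030509 - 0.648034)
       = 1.556290
Iteration 3:
  f(1.575767) = 0.030509
  f(1.556290) = -0.001406
  x_4 = 1.556290 - (-0.001406)×(1.556290 - 1.575767)/(-0.001406 - 0.030509)
       = 1.557148
Iteration 4:
  f(1.556290) = -0.001406
  f(1.557148) = 0.000003
  x_5 = 1.557148 - 0.000003×(1.557148 - 1.556290)/(0.000003 - (-0.001406))
       = 1.557146
Iteration 5:
  f(1.557148) = 0.000003
  f(1.557146) = 0.000000
  x_6 = 1.557146 - 0.000000×(1.557146 - 1.557148)/(0.000000 - 0.000003)
       = 1.557146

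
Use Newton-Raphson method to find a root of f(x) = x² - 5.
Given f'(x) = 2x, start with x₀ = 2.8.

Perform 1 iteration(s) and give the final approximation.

f(x) = x² - 5
f'(x) = 2x
x₀ = 2.8

Newton-Raphson formula: x_{n+1} = x_n - f(x_n)/f'(x_n)

Iteration 1:
  f(2.800000) = 2.840000
  f'(2.800000) = 5.600000
  x_1 = 2.800000 - 2.840000/5.600000 = 2.292857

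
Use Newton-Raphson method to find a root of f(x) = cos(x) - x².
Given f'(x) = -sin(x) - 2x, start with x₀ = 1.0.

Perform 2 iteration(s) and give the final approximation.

f(x) = cos(x) - x²
f'(x) = -sin(x) - 2x
x₀ = 1.0

Newton-Raphson formula: x_{n+1} = x_n - f(x_n)/f'(x_n)

Iteration 1:
  f(1.000000) = -0.459698
  f'(1.000000) = -2.841471
  x_1 = 1.000000 - (-0.459698)/(-2.841471) = 0.838218
Iteration 2:
  f(0.838218) = -0.033822
  f'(0.838218) = -2.419890
  x_2 = 0.838218 - (-0.033822)/(-2.419890) = 0.824242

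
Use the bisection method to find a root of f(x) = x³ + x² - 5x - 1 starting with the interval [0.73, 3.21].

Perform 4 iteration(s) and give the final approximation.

f(x) = x³ + x² - 5x - 1
Initial interval: [0.73, 3.21]

Iteration 1:
  c_1 = (0.730000 + 3.210000)/2 = 1.970000
  f(c_1) = f(1.970000) = 0.676273
  f(a) × f(c) < 0, new interval: [0.730000, 1.970000]
Iteration 2:
  c_2 = (0.730000 + 1.970000)/2 = 1.350000
  f(c_2) = f(1.350000) = -3.467125
  f(a) × f(c) ≥ 0, new interval: [1.350000, 1.970000]
Iteration 3:
  c_3 = (1.350000 + 1.970000)/2 = 1.660000
  f(c_3) = f(1.660000) = -1.970104
  f(a) × f(c) ≥ 0, new interval: [1.660000, 1.970000]
Iteration 4:
  c_4 = (1.660000 + 1.970000)/2 = 1.815000
  f(c_4) = f(1.815000) = -0.801757
  f(a) × f(c) ≥ 0, new interval: [1.815000, 1.970000]

After 4 iteration(s), the approximation is c_4 = 1.815000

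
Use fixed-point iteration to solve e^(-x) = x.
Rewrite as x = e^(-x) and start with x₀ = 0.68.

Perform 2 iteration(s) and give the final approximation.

Equation: e^(-x) = x
Fixed-point form: x = e^(-x)
x₀ = 0.68

x_1 = g(0.680000) = 0.506617
x_2 = g(0.506617) = 0.602531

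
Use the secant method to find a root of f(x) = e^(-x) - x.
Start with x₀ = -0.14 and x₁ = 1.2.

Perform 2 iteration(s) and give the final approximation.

f(x) = e^(-x) - x
x₀ = -0.14, x₁ = 1.2

Secant formula: x_{n+1} = x_n - f(x_n)(x_n - x_{n-1})/(f(x_n) - f(x_{n-1}))

Iteration 1:
  f(-0.140000) = 1.290274
  f(1.200000) = -0.898806
  x_2 = 1.200000 - (-0.898806)×(1.200000 - (-0.140000))/(-0.898806 - 1.290274)
       = 0.649815
Iteration 2:
  f(1.200000) = -0.898806
  f(0.649815) = -0.127672
  x_3 = 0.649815 - (-0.127672)×(0.649815 - 1.200000)/(-0.127672 - (-0.898806))
       = 0.558724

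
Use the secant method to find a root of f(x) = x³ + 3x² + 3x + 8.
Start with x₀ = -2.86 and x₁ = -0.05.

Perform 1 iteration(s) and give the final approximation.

f(x) = x³ + 3x² + 3x + 8
x₀ = -2.86, x₁ = -0.05

Secant formula: x_{n+1} = x_n - f(x_n)(x_n - x_{n-1})/(f(x_n) - f(x_{n-1}))

Iteration 1:
  f(-2.860000) = 0.565144
  f(-0.050000) = 7.857375
  x_2 = -0.050000 - 7.857375×(-0.050000 - (-2.860000))/(7.857375 - 0.565144)
       = -3.077773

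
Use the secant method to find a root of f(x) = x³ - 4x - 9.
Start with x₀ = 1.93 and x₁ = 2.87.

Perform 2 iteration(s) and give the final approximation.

f(x) = x³ - 4x - 9
x₀ = 1.93, x₁ = 2.87

Secant formula: x_{n+1} = x_n - f(x_n)(x_n - x_{n-1})/(f(x_n) - f(x_{n-1}))

Iteration 1:
  f(1.930000) = -9.530943
  f(2.870000) = 3.159903
  x_2 = 2.870000 - 3.159903×(2.870000 - 1.930000)/(3.159903 - (-9.530943))
       = 2.635949
Iteration 2:
  f(2.870000) = 3.159903
  f(2.635949) = -1.228628
  x_3 = 2.635949 - (-1.228628)×(2.635949 - 2.870000)/(-1.228628 - 3.159903)
       = 2.701475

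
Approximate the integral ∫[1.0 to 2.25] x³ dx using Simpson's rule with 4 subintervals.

f(x) = x³
a = 1.0, b = 2.25, n = 4
h = (b - a)/n = 0.312500

Simpson's rule: (h/3)[f(x₀) + 4f(x₁) + 2f(x₂) + ... + f(xₙ)]

x_0 = 1.0000, f(x_0) = 1.000000, coefficient = 1
x_1 = 1.3125, f(x_1) = 2.260986, coefficient = 4
x_2 = 1.6250, f(x_2) = 4.291016, coefficient = 2
x_3 = 1.9375, f(x_3) = 7.273193, coefficient = 4
x_4 = 2.2500, f(x_4) = 11.390625, coefficient = 1

I ≈ (0.312500/3) × 59.109375 = 6.157227
Exact value: 6.157227
Error: 0.000000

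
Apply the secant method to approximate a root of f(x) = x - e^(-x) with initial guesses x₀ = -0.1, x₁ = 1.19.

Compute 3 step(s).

f(x) = x - e^(-x)
x₀ = -0.1, x₁ = 1.19

Secant formula: x_{n+1} = x_n - f(x_n)(x_n - x_{n-1})/(f(x_n) - f(x_{n-1}))

Iteration 1:
  f(-0.100000) = -1.205171
  f(1.190000) = 0.885779
  x_2 = 1.190000 - 0.885779×(1.190000 - (-0.100000))/(0.885779 - (-1.205171))
       = 0.643524
Iteration 2:
  f(1.190000) = 0.885779
  f(0.643524) = 0.118086
  x_3 = 0.643524 - 0.118086×(0.643524 - 1.190000)/(0.118086 - 0.885779)
       = 0.559465
Iteration 3:
  f(0.643524) = 0.118086
  f(0.559465) = -0.012050
  x_4 = 0.559465 - (-0.012050)×(0.559465 - 0.643524)/(-0.012050 - 0.118086)
       = 0.567248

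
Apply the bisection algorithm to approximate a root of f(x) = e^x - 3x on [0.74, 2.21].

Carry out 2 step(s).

f(x) = e^x - 3x
Initial interval: [0.74, 2.21]

Iteration 1:
  c_1 = (0.740000 + 2.210000)/2 = 1.475000
  f(c_1) = f(1.475000) = -0.053964
  f(a) × f(c) ≥ 0, new interval: [1.475000, 2.210000]
Iteration 2:
  c_2 = (1.475000 + 2.210000)/2 = 1.842500
  f(c_2) = f(1.842500) = 0.784799
  f(a) × f(c) < 0, new interval: [1.475000, 1.842500]

After 2 iteration(s), the approximation is c_2 = 1.842500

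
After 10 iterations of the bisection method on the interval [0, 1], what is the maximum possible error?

Bisection error bound: |error| ≤ (b-a)/2^n
|error| ≤ (1 - 0)/2^10 = 1/2^10
|error| ≤ 0.0009765625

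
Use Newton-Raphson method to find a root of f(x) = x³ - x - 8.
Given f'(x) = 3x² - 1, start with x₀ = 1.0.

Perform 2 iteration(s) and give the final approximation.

f(x) = x³ - x - 8
f'(x) = 3x² - 1
x₀ = 1.0

Newton-Raphson formula: x_{n+1} = x_n - f(x_n)/f'(x_n)

Iteration 1:
  f(1.000000) = -8.000000
  f'(1.000000) = 2.000000
  x_1 = 1.000000 - (-8.000000)/2.000000 = 5.000000
Iteration 2:
  f(5.000000) = 112.000000
  f'(5.000000) = 74.000000
  x_2 = 5.000000 - 112.000000/74.000000 = 3.486486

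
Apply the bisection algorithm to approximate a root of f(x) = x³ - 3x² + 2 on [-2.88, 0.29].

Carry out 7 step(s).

f(x) = x³ - 3x² + 2
Initial interval: [-2.88, 0.29]

Iteration 1:
  c_1 = (-2.880000 + 0.290000)/2 = -1.295000
  f(c_1) = f(-1.295000) = -5.202822
  f(a) × f(c) ≥ 0, new interval: [-1.295000, 0.290000]
Iteration 2:
  c_2 = (-1.295000 + 0.290000)/2 = -0.502500
  f(c_2) = f(-0.502500) = 1.115597
  f(a) × f(c) < 0, new interval: [-1.295000, -0.502500]
Iteration 3:
  c_3 = (-1.295000 + (-0.502500))/2 = -0.898750
  f(c_3) = f(-0.898750) = -1.149221
  f(a) × f(c) ≥ 0, new interval: [-0.898750, -0.502500]
Iteration 4:
  c_4 = (-0.898750 + (-0.502500))/2 = -0.700625
  f(c_4) = f(-0.700625) = 0.183454
  f(a) × f(c) < 0, new interval: [-0.898750, -0.700625]
Iteration 5:
  c_5 = (-0.898750 + (-0.700625))/2 = -0.799687
  f(c_5) = f(-0.799687) = -0.429901
  f(a) × f(c) ≥ 0, new interval: [-0.799687, -0.700625]
Iteration 6:
  c_6 = (-0.799687 + (-0.700625))/2 = -0.750156
  f(c_6) = f(-0.750156) = -0.110342
  f(a) × f(c) ≥ 0, new interval: [-0.750156, -0.700625]
Iteration 7:
  c_7 = (-0.750156 + (-0.700625))/2 = -0.725391
  f(c_7) = f(-0.725391) = 0.039731
  f(a) × f(c) < 0, new interval: [-0.750156, -0.725391]

After 7 iteration(s), the approximation is c_7 = -0.725391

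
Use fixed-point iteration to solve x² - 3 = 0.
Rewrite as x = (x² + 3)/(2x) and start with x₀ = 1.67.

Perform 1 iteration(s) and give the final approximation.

Equation: x² - 3 = 0
Fixed-point form: x = (x² + 3)/(2x)
x₀ = 1.67

x_1 = g(1.670000) = 1.733204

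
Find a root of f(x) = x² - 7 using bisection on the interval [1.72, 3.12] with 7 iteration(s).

f(x) = x² - 7
Initial interval: [1.72, 3.12]

Iteration 1:
  c_1 = (1.720000 + 3.120000)/2 = 2.420000
  f(c_1) = f(2.420000) = -1.143600
  f(a) × f(c) ≥ 0, new interval: [2.420000, 3.120000]
Iteration 2:
  c_2 = (2.420000 + 3.120000)/2 = 2.770000
  f(c_2) = f(2.770000) = 0.672900
  f(a) × f(c) < 0, new interval: [2.420000, 2.770000]
Iteration 3:
  c_3 = (2.420000 + 2.770000)/2 = 2.595000
  f(c_3) = f(2.595000) = -0.265975
  f(a) × f(c) ≥ 0, new interval: [2.595000, 2.770000]
Iteration 4:
  c_4 = (2.595000 + 2.770000)/2 = 2.682500
  f(c_4) = f(2.682500) = 0.195806
  f(a) × f(c) < 0, new interval: [2.595000, 2.682500]
Iteration 5:
  c_5 = (2.595000 + 2.682500)/2 = 2.638750
  f(c_5) = f(2.638750) = -0.036998
  f(a) × f(c) ≥ 0, new interval: [2.638750, 2.682500]
Iteration 6:
  c_6 = (2.638750 + 2.682500)/2 = 2.660625
  f(c_6) = f(2.660625) = 0.078925
  f(a) × f(c) < 0, new interval: [2.638750, 2.660625]
Iteration 7:
  c_7 = (2.638750 + 2.660625)/2 = 2.649687
  f(c_7) = f(2.649687) = 0.020844
  f(a) × f(c) < 0, new interval: [2.638750, 2.649687]

After 7 iteration(s), the approximation is c_7 = 2.649687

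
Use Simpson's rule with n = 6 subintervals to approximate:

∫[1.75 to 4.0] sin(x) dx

f(x) = sin(x)
a = 1.75, b = 4.0, n = 6
h = (b - a)/n = 0.375000

Simpson's rule: (h/3)[f(x₀) + 4f(x₁) + 2f(x₂) + ... + f(xₙ)]

x_0 = 1.7500, f(x_0) = 0.983986, coefficient = 1
x_1 = 2.1250, f(x_1) = 0.850320, coefficient = 4
x_2 = 2.5000, f(x_2) = 0.598472, coefficient = 2
x_3 = 2.8750, f(x_3) = 0.263446, coefficient = 4
x_4 = 3.2500, f(x_4) = -0.108195, coefficient = 2
x_5 = 3.6250, f(x_5) = -0.464799, coefficient = 4
x_6 = 4.0000, f(x_6) = -0.756802, coefficient = 1

I ≈ (0.375000/3) × 3.803605 = 0.475451
Exact value: 0.475398
Error: 0.000053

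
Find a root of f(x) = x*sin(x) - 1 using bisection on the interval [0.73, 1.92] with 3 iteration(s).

f(x) = x*sin(x) - 1
Initial interval: [0.73, 1.92]

Iteration 1:
  c_1 = (0.730000 + 1.920000)/2 = 1.325000
  f(c_1) = f(1.325000) = 0.285176
  f(a) × f(c) < 0, new interval: [0.730000, 1.325000]
Iteration 2:
  c_2 = (0.730000 + 1.325000)/2 = 1.027500
  f(c_2) = f(1.027500) = -0.120450
  f(a) × f(c) ≥ 0, new interval: [1.027500, 1.325000]
Iteration 3:
  c_3 = (1.027500 + 1.325000)/2 = 1.176250
  f(c_3) = f(1.176250) = 0.085880
  f(a) × f(c) < 0, new interval: [1.027500, 1.176250]

After 3 iteration(s), the approximation is c_3 = 1.176250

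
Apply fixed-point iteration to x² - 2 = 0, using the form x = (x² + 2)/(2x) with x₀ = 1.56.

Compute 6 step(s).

Equation: x² - 2 = 0
Fixed-point form: x = (x² + 2)/(2x)
x₀ = 1.56

x_1 = g(1.560000) = 1.421026
x_2 = g(1.421026) = 1.414230
x_3 = g(1.414230) = 1.414214
x_4 = g(1.414214) = 1.414214
x_5 = g(1.414214) = 1.414214
x_6 = g(1.414214) = 1.414214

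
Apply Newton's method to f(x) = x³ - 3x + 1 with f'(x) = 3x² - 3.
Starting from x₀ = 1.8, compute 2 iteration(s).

f(x) = x³ - 3x + 1
f'(x) = 3x² - 3
x₀ = 1.8

Newton-Raphson formula: x_{n+1} = x_n - f(x_n)/f'(x_n)

Iteration 1:
  f(1.800000) = 1.432000
  f'(1.800000) = 6.720000
  x_1 = 1.800000 - 1.432000/6.720000 = 1.586905
Iteration 2:
  f(1.586905) = 0.235535
  f'(1.586905) = 4.554800
  x_2 = 1.586905 - 0.235535/4.554800 = 1.535193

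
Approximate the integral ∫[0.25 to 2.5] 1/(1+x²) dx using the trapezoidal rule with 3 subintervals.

f(x) = 1/(1+x²)
a = 0.25, b = 2.5, n = 3
h = (b - a)/n = 0.750000

Trapezoidal rule: (h/2)[f(x₀) + 2f(x₁) + 2f(x₂) + ... + f(xₙ)]

x_0 = 0.2500, f(x_0) = 0.941176, coefficient = 1
x_1 = 1.0000, f(x_1) = 0.500000, coefficient = 2
x_2 = 1.7500, f(x_2) = 0.246154, coefficient = 2
x_3 = 2.5000, f(x_3) = 0.137931, coefficient = 1

I ≈ (0.750000/2) × 2.571415 = 0.964281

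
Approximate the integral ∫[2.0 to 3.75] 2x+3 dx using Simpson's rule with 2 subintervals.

f(x) = 2x+3
a = 2.0, b = 3.75, n = 2
h = (b - a)/n = 0.875000

Simpson's rule: (h/3)[f(x₀) + 4f(x₁) + 2f(x₂) + ... + f(xₙ)]

x_0 = 2.0000, f(x_0) = 7.000000, coefficient = 1
x_1 = 2.8750, f(x_1) = 8.750000, coefficient = 4
x_2 = 3.7500, f(x_2) = 10.500000, coefficient = 1

I ≈ (0.875000/3) × 52.500000 = 15.312500
Exact value: 15.312500
Error: 0.000000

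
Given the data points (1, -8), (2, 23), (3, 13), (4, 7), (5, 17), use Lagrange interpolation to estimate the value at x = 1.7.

Lagrange interpolation formula:
P(x) = Σ yᵢ × Lᵢ(x)
where Lᵢ(x) = Π_{j≠i} (x - xⱼ)/(xᵢ - xⱼ)

L_0(1.7) = (1.7 - 2)/(1 - 2) × (1.7 - 3)/(1 - 3) × (1.7 - 4)/(1 - 4) × (1.7 - 5)/(1 - 5) = 0.123338
L_1(1.7) = (1.7 - 1)/(2 - 1) × (1.7 - 3)/(2 - 3) × (1.7 - 4)/(2 - 4) × (1.7 - 5)/(2 - 5) = 1.151150
L_2(1.7) = (1.7 - 1)/(3 - 1) × (1.7 - 2)/(3 - 2) × (1.7 - 4)/(3 - 4) × (1.7 - 5)/(3 - 5) = -0.398475
L_3(1.7) = (1.7 - 1)/(4 - 1) × (1.7 - 2)/(4 - 2) × (1.7 - 3)/(4 - 3) × (1.7 - 5)/(4 - 5) = 0.150150
L_4(1.7) = (1.7 - 1)/(5 - 1) × (1.7 - 2)/(5 - 2) × (1.7 - 3)/(5 - 3) × (1.7 - 4)/(5 - 4) = -0.026163

P(1.7) = (-8)×L_0(1.7) + 23×L_1(1.7) + 13×L_2(1.7) + 7×L_3(1.7) + 17×L_4(1.7)
P(1.7) = 20.915862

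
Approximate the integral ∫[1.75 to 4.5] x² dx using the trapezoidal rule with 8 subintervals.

f(x) = x²
a = 1.75, b = 4.5, n = 8
h = (b - a)/n = 0.343750

Trapezoidal rule: (h/2)[f(x₀) + 2f(x₁) + 2f(x₂) + ... + f(xₙ)]

x_0 = 1.7500, f(x_0) = 3.062500, coefficient = 1
x_1 = 2.0938, f(x_1) = 4.383789, coefficient = 2
x_2 = 2.4375, f(x_2) = 5.941406, coefficient = 2
x_3 = 2.7812, f(x_3) = 7.735352, coefficient = 2
x_4 = 3.1250, f(x_4) = 9.765625, coefficient = 2
x_5 = 3.4688, f(x_5) = 12.032227, coefficient = 2
x_6 = 3.8125, f(x_6) = 14.535156, coefficient = 2
x_7 = 4.1562, f(x_7) = 17.274414, coefficient = 2
x_8 = 4.5000, f(x_8) = 20.250000, coefficient = 1

I ≈ (0.343750/2) × 166.648438 = 28.642700
Exact value: 28.588542
Error: 0.054159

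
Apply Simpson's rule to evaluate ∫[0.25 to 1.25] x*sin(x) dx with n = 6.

f(x) = x*sin(x)
a = 0.25, b = 1.25, n = 6
h = (b - a)/n = 0.166667

Simpson's rule: (h/3)[f(x₀) + 4f(x₁) + 2f(x₂) + ... + f(xₙ)]

x_0 = 0.2500, f(x_0) = 0.061851, coefficient = 1
x_1 = 0.4167, f(x_1) = 0.168631, coefficient = 4
x_2 = 0.5833, f(x_2) = 0.321305, coefficient = 2
x_3 = 0.7500, f(x_3) = 0.511229, coefficient = 4
x_4 = 0.9167, f(x_4) = 0.727446, coefficient = 2
x_5 = 1.0833, f(x_5) = 0.957151, coefficient = 4
x_6 = 1.2500, f(x_6) = 1.186231, coefficient = 1

I ≈ (0.166667/3) × 9.893630 = 0.549646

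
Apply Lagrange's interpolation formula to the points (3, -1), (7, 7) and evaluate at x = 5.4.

Lagrange interpolation formula:
P(x) = Σ yᵢ × Lᵢ(x)
where Lᵢ(x) = Π_{j≠i} (x - xⱼ)/(xᵢ - xⱼ)

L_0(5.4) = (5.4 - 7)/(3 - 7) = 0.400000
L_1(5.4) = (5.4 - 3)/(7 - 3) = 0.600000

P(5.4) = (-1)×L_0(5.4) + 7×L_1(5.4)
P(5.4) = 3.800000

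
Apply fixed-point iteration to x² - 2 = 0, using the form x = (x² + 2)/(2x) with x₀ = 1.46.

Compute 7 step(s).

Equation: x² - 2 = 0
Fixed-point form: x = (x² + 2)/(2x)
x₀ = 1.46

x_1 = g(1.460000) = 1.414932
x_2 = g(1.414932) = 1.414214
x_3 = g(1.414214) = 1.414214
x_4 = g(1.414214) = 1.414214
x_5 = g(1.414214) = 1.414214
x_6 = g(1.414214) = 1.414214
x_7 = g(1.414214) = 1.414214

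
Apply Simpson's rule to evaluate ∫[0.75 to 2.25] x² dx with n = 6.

f(x) = x²
a = 0.75, b = 2.25, n = 6
h = (b - a)/n = 0.250000

Simpson's rule: (h/3)[f(x₀) + 4f(x₁) + 2f(x₂) + ... + f(xₙ)]

x_0 = 0.7500, f(x_0) = 0.562500, coefficient = 1
x_1 = 1.0000, f(x_1) = 1.000000, coefficient = 4
x_2 = 1.2500, f(x_2) = 1.562500, coefficient = 2
x_3 = 1.5000, f(x_3) = 2.250000, coefficient = 4
x_4 = 1.7500, f(x_4) = 3.062500, coefficient = 2
x_5 = 2.0000, f(x_5) = 4.000000, coefficient = 4
x_6 = 2.2500, f(x_6) = 5.062500, coefficient = 1

I ≈ (0.250000/3) × 43.875000 = 3.656250
Exact value: 3.656250
Error: 0.000000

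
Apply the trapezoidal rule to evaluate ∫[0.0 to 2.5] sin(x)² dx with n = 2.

f(x) = sin(x)²
a = 0.0, b = 2.5, n = 2
h = (b - a)/n = 1.250000

Trapezoidal rule: (h/2)[f(x₀) + 2f(x₁) + 2f(x₂) + ... + f(xₙ)]

x_0 = 0.0000, f(x_0) = 0.000000, coefficient = 1
x_1 = 1.2500, f(x_1) = 0.900572, coefficient = 2
x_2 = 2.5000, f(x_2) = 0.358169, coefficient = 1

I ≈ (1.250000/2) × 2.159313 = 1.349570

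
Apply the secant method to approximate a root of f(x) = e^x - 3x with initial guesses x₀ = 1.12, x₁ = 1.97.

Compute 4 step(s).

f(x) = e^x - 3x
x₀ = 1.12, x₁ = 1.97

Secant formula: x_{n+1} = x_n - f(x_n)(x_n - x_{n-1})/(f(x_n) - f(x_{n-1}))

Iteration 1:
  f(1.120000) = -0.295146
  f(1.970000) = 1.260676
  x_2 = 1.970000 - 1.260676×(1.970000 - 1.120000)/(1.260676 - (-0.295146))
       = 1.281248
Iteration 2:
  f(1.970000) = 1.260676
  f(1.281248) = -0.242613
  x_3 = 1.281248 - (-0.242613)×(1.281248 - 1.970000)/(-0.242613 - 1.260676)
       = 1.392405
Iteration 3:
  f(1.281248) = -0.242613
  f(1.392405) = -0.152698
  x_4 = 1.392405 - (-0.152698)×(1.392405 - 1.281248)/(-0.152698 - (-0.242613))
       = 1.581176
Iteration 4:
  f(1.392405) = -0.152698
  f(1.581176) = 0.117141
  x_5 = 1.581176 - 0.117141×(1.581176 - 1.392405)/(0.117141 - (-0.152698))
       = 1.499228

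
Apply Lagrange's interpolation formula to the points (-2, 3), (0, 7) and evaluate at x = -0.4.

Lagrange interpolation formula:
P(x) = Σ yᵢ × Lᵢ(x)
where Lᵢ(x) = Π_{j≠i} (x - xⱼ)/(xᵢ - xⱼ)

L_0(-0.4) = (-0.4 - 0)/(-2 - 0) = 0.200000
L_1(-0.4) = (-0.4 - (-2))/(0 - (-2)) = 0.800000

P(-0.4) = 3×L_0(-0.4) + 7×L_1(-0.4)
P(-0.4) = 6.200000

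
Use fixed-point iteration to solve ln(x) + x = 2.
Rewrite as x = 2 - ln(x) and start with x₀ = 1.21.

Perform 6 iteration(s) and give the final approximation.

Equation: ln(x) + x = 2
Fixed-point form: x = 2 - ln(x)
x₀ = 1.21

x_1 = g(1.210000) = 1.809380
x_2 = g(1.809380) = 1.407016
x_3 = g(1.407016) = 1.658529
x_4 = g(1.658529) = 1.494069
x_5 = g(1.494069) = 1.598497
x_6 = g(1.598497) = 1.530936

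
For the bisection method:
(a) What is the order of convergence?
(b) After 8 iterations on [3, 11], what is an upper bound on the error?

(a) Bisection has linear (order 1) convergence; the error is halved each step.

(b) Error bound = (b-a)/2^n = (11 - 3)/2^{8}
    = 8/2^{8}

(a) 1 (linear); (b) error ≤ 3.12e-02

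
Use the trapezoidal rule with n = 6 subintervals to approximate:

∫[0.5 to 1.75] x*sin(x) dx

f(x) = x*sin(x)
a = 0.5, b = 1.75, n = 6
h = (b - a)/n = 0.208333

Trapezoidal rule: (h/2)[f(x₀) + 2f(x₁) + 2f(x₂) + ... + f(xₙ)]

x_0 = 0.5000, f(x_0) = 0.239713, coefficient = 1
x_1 = 0.7083, f(x_1) = 0.460820, coefficient = 2
x_2 = 0.9167, f(x_2) = 0.727446, coefficient = 2
x_3 = 1.1250, f(x_3) = 1.015051, coefficient = 2
x_4 = 1.3333, f(x_4) = 1.295917, coefficient = 2
x_5 = 1.5417, f(x_5) = 1.541013, coefficient = 2
x_6 = 1.7500, f(x_6) = 1.721975, coefficient = 1

I ≈ (0.208333/2) × 12.042182 = 1.254394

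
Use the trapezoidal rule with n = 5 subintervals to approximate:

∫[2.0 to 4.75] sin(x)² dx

f(x) = sin(x)²
a = 2.0, b = 4.75, n = 5
h = (b - a)/n = 0.550000

Trapezoidal rule: (h/2)[f(x₀) + 2f(x₁) + 2f(x₂) + ... + f(xₙ)]

x_0 = 2.0000, f(x_0) = 0.826822, coefficient = 1
x_1 = 2.5500, f(x_1) = 0.311011, coefficient = 2
x_2 = 3.1000, f(x_2) = 0.001729, coefficient = 2
x_3 = 3.6500, f(x_3) = 0.236961, coefficient = 2
x_4 = 4.2000, f(x_4) = 0.759644, coefficient = 2
x_5 = 4.7500, f(x_5) = 0.998586, coefficient = 1

I ≈ (0.550000/2) × 4.444099 = 1.222127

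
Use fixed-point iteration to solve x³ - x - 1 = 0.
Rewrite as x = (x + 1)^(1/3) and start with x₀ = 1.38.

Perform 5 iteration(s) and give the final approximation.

Equation: x³ - x - 1 = 0
Fixed-point form: x = (x + 1)^(1/3)
x₀ = 1.38

x_1 = g(1.380000) = 1.335136
x_2 = g(1.335136) = 1.326694
x_3 = g(1.326694) = 1.325093
x_4 = g(1.325093) = 1.324789
x_5 = g(1.324789) = 1.324731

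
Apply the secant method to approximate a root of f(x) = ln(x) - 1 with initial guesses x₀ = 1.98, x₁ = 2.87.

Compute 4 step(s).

f(x) = ln(x) - 1
x₀ = 1.98, x₁ = 2.87

Secant formula: x_{n+1} = x_n - f(x_n)(x_n - x_{n-1})/(f(x_n) - f(x_{n-1}))

Iteration 1:
  f(1.980000) = -0.316903
  f(2.870000) = 0.054312
  x_2 = 2.870000 - 0.054312×(2.870000 - 1.980000)/(0.054312 - (-0.316903))
       = 2.739785
Iteration 2:
  f(2.870000) = 0.054312
  f(2.739785) = 0.007880
  x_3 = 2.739785 - 0.007880×(2.739785 - 2.870000)/(0.007880 - 0.054312)
       = 2.717688
Iteration 3:
  f(2.739785) = 0.007880
  f(2.717688) = -0.000218
  x_4 = 2.717688 - (-0.000218)×(2.717688 - 2.739785)/(-0.000218 - 0.007880)
       = 2.718284
Iteration 4:
  f(2.717688) = -0.000218
  f(2.718284) = 0.000001
  x_5 = 2.718284 - 0.000001×(2.718284 - 2.717688)/(0.000001 - (-0.000218))
       = 2.718282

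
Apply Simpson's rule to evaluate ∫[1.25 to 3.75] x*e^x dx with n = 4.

f(x) = x*e^x
a = 1.25, b = 3.75, n = 4
h = (b - a)/n = 0.625000

Simpson's rule: (h/3)[f(x₀) + 4f(x₁) + 2f(x₂) + ... + f(xₙ)]

x_0 = 1.2500, f(x_0) = 4.362929, coefficient = 1
x_1 = 1.8750, f(x_1) = 12.226536, coefficient = 4
x_2 = 2.5000, f(x_2) = 30.456235, coefficient = 2
x_3 = 3.1250, f(x_3) = 71.124672, coefficient = 4
x_4 = 3.7500, f(x_4) = 159.454058, coefficient = 1

I ≈ (0.625000/3) × 558.134288 = 116.277977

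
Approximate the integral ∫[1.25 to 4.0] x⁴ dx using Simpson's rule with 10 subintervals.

f(x) = x⁴
a = 1.25, b = 4.0, n = 10
h = (b - a)/n = 0.275000

Simpson's rule: (h/3)[f(x₀) + 4f(x₁) + 2f(x₂) + ... + f(xₙ)]

x_0 = 1.2500, f(x_0) = 2.441406, coefficient = 1
x_1 = 1.5250, f(x_1) = 5.408532, coefficient = 4
x_2 = 1.8000, f(x_2) = 10.497600, coefficient = 2
x_3 = 2.0750, f(x_3) = 18.538407, coefficient = 4
x_4 = 2.3500, f(x_4) = 30.498006, coefficient = 2
x_5 = 2.6250, f(x_5) = 47.480713, coefficient = 4
x_6 = 2.9000, f(x_6) = 70.728100, coefficient = 2
x_7 = 3.1750, f(x_7) = 101.619000, coefficient = 4
x_8 = 3.4500, f(x_8) = 141.669506, coefficient = 2
x_9 = 3.7250, f(x_9) = 192.532969, coefficient = 4
x_10 = 4.0000, f(x_10) = 256.000000, coefficient = 1

I ≈ (0.275000/3) × 2227.546314 = 204.191745
Exact value: 204.189648
Error: 0.002097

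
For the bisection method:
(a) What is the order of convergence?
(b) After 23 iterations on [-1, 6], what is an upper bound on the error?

(a) Bisection has linear (order 1) convergence; the error is halved each step.

(b) Error bound = (b-a)/2^n = (6 - (-1))/2^{23}
    = 7/2^{23}

(a) 1 (linear); (b) error ≤ 8.34e-07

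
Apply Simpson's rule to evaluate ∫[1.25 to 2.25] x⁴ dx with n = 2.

f(x) = x⁴
a = 1.25, b = 2.25, n = 2
h = (b - a)/n = 0.500000

Simpson's rule: (h/3)[f(x₀) + 4f(x₁) + 2f(x₂) + ... + f(xₙ)]

x_0 = 1.2500, f(x_0) = 2.441406, coefficient = 1
x_1 = 1.7500, f(x_1) = 9.378906, coefficient = 4
x_2 = 2.2500, f(x_2) = 25.628906, coefficient = 1

I ≈ (0.500000/3) × 65.585938 = 10.930990
Exact value: 10.922656
Error: 0.008333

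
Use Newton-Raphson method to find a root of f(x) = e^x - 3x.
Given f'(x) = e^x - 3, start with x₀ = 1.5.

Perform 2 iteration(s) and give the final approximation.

f(x) = e^x - 3x
f'(x) = e^x - 3
x₀ = 1.5

Newton-Raphson formula: x_{n+1} = x_n - f(x_n)/f'(x_n)

Iteration 1:
  f(1.500000) = -0.018311
  f'(1.500000) = 1.481689
  x_1 = 1.500000 - (-0.018311)/1.481689 = 1.512358
Iteration 2:
  f(1.512358) = 0.000344
  f'(1.512358) = 1.537418
  x_2 = 1.512358 - 0.000344/1.537418 = 1.512135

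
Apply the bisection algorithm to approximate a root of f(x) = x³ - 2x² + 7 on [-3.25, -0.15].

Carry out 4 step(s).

f(x) = x³ - 2x² + 7
Initial interval: [-3.25, -0.15]

Iteration 1:
  c_1 = (-3.250000 + (-0.150000))/2 = -1.700000
  f(c_1) = f(-1.700000) = -3.693000
  f(a) × f(c) ≥ 0, new interval: [-1.700000, -0.150000]
Iteration 2:
  c_2 = (-1.700000 + (-0.150000))/2 = -0.925000
  f(c_2) = f(-0.925000) = 4.497297
  f(a) × f(c) < 0, new interval: [-1.700000, -0.925000]
Iteration 3:
  c_3 = (-1.700000 + (-0.925000))/2 = -1.312500
  f(c_3) = f(-1.312500) = 1.293701
  f(a) × f(c) < 0, new interval: [-1.700000, -1.312500]
Iteration 4:
  c_4 = (-1.700000 + (-1.312500))/2 = -1.506250
  f(c_4) = f(-1.506250) = -0.954942
  f(a) × f(c) ≥ 0, new interval: [-1.506250, -1.312500]

After 4 iteration(s), the approximation is c_4 = -1.506250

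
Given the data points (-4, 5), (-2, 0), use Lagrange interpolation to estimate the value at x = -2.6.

Lagrange interpolation formula:
P(x) = Σ yᵢ × Lᵢ(x)
where Lᵢ(x) = Π_{j≠i} (x - xⱼ)/(xᵢ - xⱼ)

L_0(-2.6) = (-2.6 - (-2))/(-4 - (-2)) = 0.300000
L_1(-2.6) = (-2.6 - (-4))/(-2 - (-4)) = 0.700000

P(-2.6) = 5×L_0(-2.6) + 0×L_1(-2.6)
P(-2.6) = 1.500000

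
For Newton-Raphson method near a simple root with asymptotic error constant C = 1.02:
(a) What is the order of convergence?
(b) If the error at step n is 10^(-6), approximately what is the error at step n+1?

(a) Newton-Raphson has quadratic (order 2) convergence near simple roots.
    This means |e_{n+1}| ≈ C|e_n|².

(b) With |e_n| = 10^(-6) and C = 1.02:
    |e_{n+1}| ≈ 1.02 × (10^(-6))² = 1.02 × 10^(-12)

(a) 2 (quadratic); (b) |e_{n+1}| ≈ 1.020e-12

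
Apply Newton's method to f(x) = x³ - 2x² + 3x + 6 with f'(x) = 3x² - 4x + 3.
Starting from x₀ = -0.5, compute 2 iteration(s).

f(x) = x³ - 2x² + 3x + 6
f'(x) = 3x² - 4x + 3
x₀ = -0.5

Newton-Raphson formula: x_{n+1} = x_n - f(x_n)/f'(x_n)

Iteration 1:
  f(-0.500000) = 3.875000
  f'(-0.500000) = 5.750000
  x_1 = -0.500000 - 3.875000/5.750000 = -1.173913
Iteration 2:
  f(-1.173913) = -1.895619
  f'(-1.173913) = 11.829868
  x_2 = -1.173913 - (-1.895619)/11.829868 = -1.013673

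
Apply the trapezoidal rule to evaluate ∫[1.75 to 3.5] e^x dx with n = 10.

f(x) = e^x
a = 1.75, b = 3.5, n = 10
h = (b - a)/n = 0.175000

Trapezoidal rule: (h/2)[f(x₀) + 2f(x₁) + 2f(x₂) + ... + f(xₙ)]

x_0 = 1.7500, f(x_0) = 5.754603, coefficient = 1
x_1 = 1.9250, f(x_1) = 6.855149, coefficient = 2
x_2 = 2.1000, f(x_2) = 8.166170, coefficient = 2
x_3 = 2.2750, f(x_3) = 9.727919, coefficient = 2
x_4 = 2.4500, f(x_4) = 11.588347, coefficient = 2
x_5 = 2.6250, f(x_5) = 13.804574, coefficient = 2
x_6 = 2.8000, f(x_6) = 16.444647, coefficient = 2
x_7 = 2.9750, f(x_7) = 19.589623, coefficient = 2
x_8 = 3.1500, f(x_8) = 23.336065, coefficient = 2
x_9 = 3.3250, f(x_9) = 27.798999, coefficient = 2
x_10 = 3.5000, f(x_10) = 33.115452, coefficient = 1

I ≈ (0.175000/2) × 313.493038 = 27.430641
Exact value: 27.360849
Error: 0.069792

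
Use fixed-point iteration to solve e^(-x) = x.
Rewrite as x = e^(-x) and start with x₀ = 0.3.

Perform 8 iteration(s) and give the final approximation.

Equation: e^(-x) = x
Fixed-point form: x = e^(-x)
x₀ = 0.3

x_1 = g(0.300000) = 0.740818
x_2 = g(0.740818) = 0.476724
x_3 = g(0.476724) = 0.620814
x_4 = g(0.620814) = 0.537507
x_5 = g(0.537507) = 0.584203
x_6 = g(0.584203) = 0.557550
x_7 = g(0.557550) = 0.572610
x_8 = g(0.572610) = 0.564051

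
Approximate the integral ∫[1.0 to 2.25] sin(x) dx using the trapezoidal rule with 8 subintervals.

f(x) = sin(x)
a = 1.0, b = 2.25, n = 8
h = (b - a)/n = 0.156250

Trapezoidal rule: (h/2)[f(x₀) + 2f(x₁) + 2f(x₂) + ... + f(xₙ)]

x_0 = 1.0000, f(x_0) = 0.841471, coefficient = 1
x_1 = 1.1562, f(x_1) = 0.915299, coefficient = 2
x_2 = 1.3125, f(x_2) = 0.966827, coefficient = 2
x_3 = 1.4688, f(x_3) = 0.994798, coefficient = 2
x_4 = 1.6250, f(x_4) = 0.998531, coefficient = 2
x_5 = 1.7812, f(x_5) = 0.977936, coefficient = 2
x_6 = 1.9375, f(x_6) = 0.933514, coefficient = 2
x_7 = 2.0938, f(x_7) = 0.866348, coefficient = 2
x_8 = 2.2500, f(x_8) = 0.778073, coefficient = 1

I ≈ (0.156250/2) × 14.926050 = 1.166098
Exact value: 1.168476
Error: 0.002378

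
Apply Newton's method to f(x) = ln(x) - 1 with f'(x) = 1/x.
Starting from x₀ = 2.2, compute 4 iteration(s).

f(x) = ln(x) - 1
f'(x) = 1/x
x₀ = 2.2

Newton-Raphson formula: x_{n+1} = x_n - f(x_n)/f'(x_n)

Iteration 1:
  f(2.200000) = -0.211543
  f'(2.200000) = 0.454545
  x_1 = 2.200000 - (-0.211543)/0.454545 = 2.665394
Iteration 2:
  f(2.665394) = -0.019648
  f'(2.665394) = 0.375179
  x_2 = 2.665394 - (-0.019648)/0.375179 = 2.717764
Iteration 3:
  f(2.717764) = -0.000191
  f'(2.717764) = 0.367950
  x_3 = 2.717764 - (-0.000191)/0.367950 = 2.718282
Iteration 4:
  f(2.718282) = 0.000000
  f'(2.718282) = 0.367879
  x_4 = 2.718282 - 0.000000/0.367879 = 2.718282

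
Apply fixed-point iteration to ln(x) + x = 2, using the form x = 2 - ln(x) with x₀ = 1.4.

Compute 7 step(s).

Equation: ln(x) + x = 2
Fixed-point form: x = 2 - ln(x)
x₀ = 1.4

x_1 = g(1.400000) = 1.663528
x_2 = g(1.663528) = 1.491059
x_3 = g(1.491059) = 1.600513
x_4 = g(1.600513) = 1.529676
x_5 = g(1.529676) = 1.574944
x_6 = g(1.574944) = 1.545780
x_7 = g(1.545780) = 1.564471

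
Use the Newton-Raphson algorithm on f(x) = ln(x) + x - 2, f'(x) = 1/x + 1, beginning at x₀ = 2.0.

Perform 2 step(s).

f(x) = ln(x) + x - 2
f'(x) = 1/x + 1
x₀ = 2.0

Newton-Raphson formula: x_{n+1} = x_n - f(x_n)/f'(x_n)

Iteration 1:
  f(2.000000) = 0.693147
  f'(2.000000) = 1.500000
  x_1 = 2.000000 - 0.693147/1.500000 = 1.537902
Iteration 2:
  f(1.537902) = -0.031679
  f'(1.537902) = 1.650237
  x_2 = 1.537902 - (-0.031679)/1.650237 = 1.557099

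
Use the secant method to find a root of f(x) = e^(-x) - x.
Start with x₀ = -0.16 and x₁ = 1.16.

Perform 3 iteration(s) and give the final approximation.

f(x) = e^(-x) - x
x₀ = -0.16, x₁ = 1.16

Secant formula: x_{n+1} = x_n - f(x_n)(x_n - x_{n-1})/(f(x_n) - f(x_{n-1}))

Iteration 1:
  f(-0.160000) = 1.333511
  f(1.160000) = -0.846514
  x_2 = 1.160000 - (-0.846514)×(1.160000 - (-0.160000))/(-0.846514 - 1.333511)
       = 0.647438
Iteration 2:
  f(1.160000) = -0.846514
  f(0.647438) = -0.124053
  x_3 = 0.647438 - (-0.124053)×(0.647438 - 1.160000)/(-0.124053 - (-0.846514))
       = 0.559427
Iteration 3:
  f(0.647438) = -0.124053
  f(0.559427) = 0.012110
  x_4 = 0.559427 - 0.012110×(0.559427 - 0.647438)/(0.012110 - (-0.124053))
       = 0.567254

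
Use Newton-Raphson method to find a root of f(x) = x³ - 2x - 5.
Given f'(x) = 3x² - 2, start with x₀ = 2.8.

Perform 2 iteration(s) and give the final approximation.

f(x) = x³ - 2x - 5
f'(x) = 3x² - 2
x₀ = 2.8

Newton-Raphson formula: x_{n+1} = x_n - f(x_n)/f'(x_n)

Iteration 1:
  f(2.800000) = 11.352000
  f'(2.800000) = 21.520000
  x_1 = 2.800000 - 11.352000/21.520000 = 2.272491
Iteration 2:
  f(2.272491) = 2.190647
  f'(2.272491) = 13.492642
  x_2 = 2.272491 - 2.190647/13.492642 = 2.110132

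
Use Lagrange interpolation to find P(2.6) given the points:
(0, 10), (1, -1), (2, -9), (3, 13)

Lagrange interpolation formula:
P(x) = Σ yᵢ × Lᵢ(x)
where Lᵢ(x) = Π_{j≠i} (x - xⱼ)/(xᵢ - xⱼ)

L_0(2.6) = (2.6 - 1)/(0 - 1) × (2.6 - 2)/(0 - 2) × (2.6 - 3)/(0 - 3) = 0.064000
L_1(2.6) = (2.6 - 0)/(1 - 0) × (2.6 - 2)/(1 - 2) × (2.6 - 3)/(1 - 3) = -0.312000
L_2(2.6) = (2.6 - 0)/(2 - 0) × (2.6 - 1)/(2 - 1) × (2.6 - 3)/(2 - 3) = 0.832000
L_3(2.6) = (2.6 - 0)/(3 - 0) × (2.6 - 1)/(3 - 1) × (2.6 - 2)/(3 - 2) = 0.416000

P(2.6) = 10×L_0(2.6) + (-1)×L_1(2.6) + (-9)×L_2(2.6) + 13×L_3(2.6)
P(2.6) = -1.128000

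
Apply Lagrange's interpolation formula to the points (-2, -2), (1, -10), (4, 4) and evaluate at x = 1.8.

Lagrange interpolation formula:
P(x) = Σ yᵢ × Lᵢ(x)
where Lᵢ(x) = Π_{j≠i} (x - xⱼ)/(xᵢ - xⱼ)

L_0(1.8) = (1.8 - 1)/(-2 - 1) × (1.8 - 4)/(-2 - 4) = -0.097778
L_1(1.8) = (1.8 - (-2))/(1 - (-2)) × (1.8 - 4)/(1 - 4) = 0.928889
L_2(1.8) = (1.8 - (-2))/(4 - (-2)) × (1.8 - 1)/(4 - 1) = 0.168889

P(1.8) = (-2)×L_0(1.8) + (-10)×L_1(1.8) + 4×L_2(1.8)
P(1.8) = -8.417778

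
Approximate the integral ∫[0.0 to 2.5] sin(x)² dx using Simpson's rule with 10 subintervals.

f(x) = sin(x)²
a = 0.0, b = 2.5, n = 10
h = (b - a)/n = 0.250000

Simpson's rule: (h/3)[f(x₀) + 4f(x₁) + 2f(x₂) + ... + f(xₙ)]

x_0 = 0.0000, f(x_0) = 0.000000, coefficient = 1
x_1 = 0.2500, f(x_1) = 0.061209, coefficient = 4
x_2 = 0.5000, f(x_2) = 0.229849, coefficient = 2
x_3 = 0.7500, f(x_3) = 0.464631, coefficient = 4
x_4 = 1.0000, f(x_4) = 0.708073, coefficient = 2
x_5 = 1.2500, f(x_5) = 0.900572, coefficient = 4
x_6 = 1.5000, f(x_6) = 0.994996, coefficient = 2
x_7 = 1.7500, f(x_7) = 0.968228, coefficient = 4
x_8 = 2.0000, f(x_8) = 0.826822, coefficient = 2
x_9 = 2.2500, f(x_9) = 0.605398, coefficient = 4
x_10 = 2.5000, f(x_10) = 0.358169, coefficient = 1

I ≈ (0.250000/3) × 17.877802 = 1.489817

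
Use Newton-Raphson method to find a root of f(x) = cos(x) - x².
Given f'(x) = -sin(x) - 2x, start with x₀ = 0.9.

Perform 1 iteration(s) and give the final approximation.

f(x) = cos(x) - x²
f'(x) = -sin(x) - 2x
x₀ = 0.9

Newton-Raphson formula: x_{n+1} = x_n - f(x_n)/f'(x_n)

Iteration 1:
  f(0.900000) = -0.188390
  f'(0.900000) = -2.583327
  x_1 = 0.900000 - (-0.188390)/(-2.583327) = 0.827075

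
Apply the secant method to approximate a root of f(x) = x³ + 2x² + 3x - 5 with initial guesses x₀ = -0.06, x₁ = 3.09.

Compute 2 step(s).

f(x) = x³ + 2x² + 3x - 5
x₀ = -0.06, x₁ = 3.09

Secant formula: x_{n+1} = x_n - f(x_n)(x_n - x_{n-1})/(f(x_n) - f(x_{n-1}))

Iteration 1:
  f(-0.060000) = -5.173016
  f(3.090000) = 52.869829
  x_2 = 3.090000 - 52.869829×(3.090000 - (-0.060000))/(52.869829 - (-5.173016))
       = 0.220741
Iteration 2:
  f(3.090000) = 52.869829
  f(0.220741) = -4.229568
  x_3 = 0.220741 - (-4.229568)×(0.220741 - 3.090000)/(-4.229568 - 52.869829)
       = 0.433278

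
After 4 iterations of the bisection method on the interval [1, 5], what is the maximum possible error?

Bisection error bound: |error| ≤ (b-a)/2^n
|error| ≤ (5 - 1)/2^4 = 4/2^4
|error| ≤ 0.2500000000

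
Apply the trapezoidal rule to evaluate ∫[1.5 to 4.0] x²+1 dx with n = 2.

f(x) = x²+1
a = 1.5, b = 4.0, n = 2
h = (b - a)/n = 1.250000

Trapezoidal rule: (h/2)[f(x₀) + 2f(x₁) + 2f(x₂) + ... + f(xₙ)]

x_0 = 1.5000, f(x_0) = 3.250000, coefficient = 1
x_1 = 2.7500, f(x_1) = 8.562500, coefficient = 2
x_2 = 4.0000, f(x_2) = 17.000000, coefficient = 1

I ≈ (1.250000/2) × 37.375000 = 23.359375
Exact value: 22.708333
Error: 0.651042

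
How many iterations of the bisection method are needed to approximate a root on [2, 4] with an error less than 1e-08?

We need (b-a)/2^n ≤ 1e-08
(4 - 2)/2^n ≤ 1e-08
2/2^n ≤ 1e-08
2^n ≥ 200000000
n ≥ log₂(200000000) = 27.58
n ≥ 28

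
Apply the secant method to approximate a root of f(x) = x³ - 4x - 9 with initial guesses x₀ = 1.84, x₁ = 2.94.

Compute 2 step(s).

f(x) = x³ - 4x - 9
x₀ = 1.84, x₁ = 2.94

Secant formula: x_{n+1} = x_n - f(x_n)(x_n - x_{n-1})/(f(x_n) - f(x_{n-1}))

Iteration 1:
  f(1.840000) = -10.130496
  f(2.940000) = 4.652184
  x_2 = 2.940000 - 4.652184×(2.940000 - 1.840000)/(4.652184 - (-10.130496))
       = 2.593824
Iteration 2:
  f(2.940000) = 4.652184
  f(2.593824) = -1.924241
  x_3 = 2.593824 - (-1.924241)×(2.593824 - 2.940000)/(-1.924241 - 4.652184)
       = 2.695114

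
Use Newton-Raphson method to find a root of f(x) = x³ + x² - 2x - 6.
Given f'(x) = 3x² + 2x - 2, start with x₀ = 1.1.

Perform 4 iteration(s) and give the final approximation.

f(x) = x³ + x² - 2x - 6
f'(x) = 3x² + 2x - 2
x₀ = 1.1

Newton-Raphson formula: x_{n+1} = x_n - f(x_n)/f'(x_n)

Iteration 1:
  f(1.100000) = -5.659000
  f'(1.100000) = 3.830000
  x_1 = 1.100000 - (-5.659000)/3.830000 = 2.577546
Iteration 2:
  f(2.577546) = 12.613198
  f'(2.577546) = 23.086317
  x_2 = 2.577546 - 12.613198/23.086317 = 2.031196
Iteration 3:
  f(2.031196) = 2.443589
  f'(2.031196) = 14.439666
  x_3 = 2.031196 - 2.443589/14.439666 = 1.861969
Iteration 4:
  f(1.861969) = 0.198300
  f'(1.861969) = 12.124719
  x_4 = 1.861969 - 0.198300/12.124719 = 1.845614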